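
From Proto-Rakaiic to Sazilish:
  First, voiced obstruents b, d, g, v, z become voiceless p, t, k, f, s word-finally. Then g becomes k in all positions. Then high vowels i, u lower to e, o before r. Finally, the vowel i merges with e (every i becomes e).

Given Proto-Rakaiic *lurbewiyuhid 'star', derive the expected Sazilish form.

Sazilish: *lurbewiyuhid
  lurbewiyuhid → lurbewiyuhit   [final devoicing]
  lurbewiyuhit (rule 2 does not apply)
  lurbewiyuhit → lorbewiyuhit   [pre-rhotic lowering]
  lorbewiyuhit → lorbeweyuhet   [vowel merger]
  giving Sazilish lorbeweyuhet.

lorbeweyuhet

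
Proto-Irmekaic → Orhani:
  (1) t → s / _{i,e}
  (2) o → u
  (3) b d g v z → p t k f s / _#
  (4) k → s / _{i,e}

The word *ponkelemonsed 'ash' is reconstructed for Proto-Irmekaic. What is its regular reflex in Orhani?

punselemunset

Orhani: start from *ponkelemonsed.
  rule 1: no change — ponkelemonsed
  rule 2 (vowel merger): ponkelemonsed → punkelemunsed
  rule 3 (final devoicing): punkelemunsed → punkelemunset
  rule 4 (palatalisation): punkelemunset → punselemunset
  ⇒ Orhani punselemunset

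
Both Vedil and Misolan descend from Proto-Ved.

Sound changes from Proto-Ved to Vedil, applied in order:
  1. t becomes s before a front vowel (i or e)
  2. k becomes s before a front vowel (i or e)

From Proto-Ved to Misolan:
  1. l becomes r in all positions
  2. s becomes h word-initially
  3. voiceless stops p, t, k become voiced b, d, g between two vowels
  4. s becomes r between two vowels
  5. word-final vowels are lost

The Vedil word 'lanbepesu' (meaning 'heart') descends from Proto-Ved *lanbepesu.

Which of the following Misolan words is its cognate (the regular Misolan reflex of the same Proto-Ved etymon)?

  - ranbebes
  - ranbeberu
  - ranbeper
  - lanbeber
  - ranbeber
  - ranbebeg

Misolan: *lanbepesu
  lanbepesu → ranbepesu   [unconditioned shift]
  ranbepesu (rule 2 does not apply)
  ranbepesu → ranbebesu   [intervocalic voicing]
  ranbebesu → ranbeberu   [rhotacism]
  ranbeberu → ranbeber   [apocope]
  giving Misolan ranbeber.

ranbeber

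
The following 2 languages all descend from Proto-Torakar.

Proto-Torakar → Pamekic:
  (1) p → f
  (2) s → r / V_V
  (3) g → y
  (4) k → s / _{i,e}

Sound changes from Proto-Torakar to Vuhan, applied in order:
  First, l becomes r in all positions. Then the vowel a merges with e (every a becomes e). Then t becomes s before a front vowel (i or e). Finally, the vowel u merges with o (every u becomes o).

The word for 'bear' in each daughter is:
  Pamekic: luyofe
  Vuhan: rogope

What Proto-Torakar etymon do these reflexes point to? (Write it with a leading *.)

*lugope

Position 5: Pamekic has f, Vuhan has p. Vuhan preserves p here (none of its changes turn any other segment into p), so the proto-segment is *p.
Position 3: Pamekic has y, Vuhan has g. Vuhan preserves g here (none of its changes turn any other segment into g), so the proto-segment is *g.
Position 2: Pamekic has u, Vuhan has o. Pamekic preserves u here (none of its changes turn any other segment into u), so the proto-segment is *u.
Verify the candidate proto-form against each daughter:
Pamekic: *lugope > lugofe > luyofe  (by unconditioned shift, unconditioned shift)
Vuhan: start from *lugope.
  rule 1 (unconditioned shift): lugope → rugope
  rule 2: no change — rugope
  rule 3: no change — rugope
  rule 4 (vowel merger): rugope → rogope
  ⇒ Vuhan rogope
Only *lugope yields all of Pamekic luyofe, Vuhan rogope.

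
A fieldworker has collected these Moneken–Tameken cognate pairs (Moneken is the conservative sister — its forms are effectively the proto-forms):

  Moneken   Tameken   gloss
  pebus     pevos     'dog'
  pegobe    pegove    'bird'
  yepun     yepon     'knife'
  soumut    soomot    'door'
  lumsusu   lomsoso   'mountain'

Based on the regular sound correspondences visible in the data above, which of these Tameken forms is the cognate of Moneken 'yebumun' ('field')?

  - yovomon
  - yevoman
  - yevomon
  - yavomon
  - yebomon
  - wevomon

yevomon

pebus ~ pevos — Moneken b corresponds to Tameken v between vowels (before a back vowel).
lumsusu ~ lomsoso — Moneken u corresponds to Tameken o after a consonant, before a nasal.
yepun ~ yepon — Moneken u corresponds to Tameken o after a consonant, before a nasal.
Applying these to Moneken 'yebumun':
  yebumun → yevumun   (b→v between vowels (before a back vowel))
  yevumun → yevomun   (u→o after a consonant, before a nasal)
  yevomun → yevomon   (u→o after a consonant, before a nasal)
So the Tameken cognate is 'yevomon'.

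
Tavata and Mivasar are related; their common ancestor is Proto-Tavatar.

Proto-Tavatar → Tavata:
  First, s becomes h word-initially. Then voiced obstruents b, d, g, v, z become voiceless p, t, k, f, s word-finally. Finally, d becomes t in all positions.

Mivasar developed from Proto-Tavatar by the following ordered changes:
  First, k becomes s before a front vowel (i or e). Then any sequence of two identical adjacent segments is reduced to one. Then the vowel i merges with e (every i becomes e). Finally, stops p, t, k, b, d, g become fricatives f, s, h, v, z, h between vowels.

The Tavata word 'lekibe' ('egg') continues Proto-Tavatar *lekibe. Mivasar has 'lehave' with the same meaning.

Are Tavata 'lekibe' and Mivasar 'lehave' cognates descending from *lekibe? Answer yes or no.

Derive the expected Mivasar reflex of *lekibe:
Mivasar: *lekibe > lesibe > lesebe > leseve  (by palatalisation, vowel merger, intervocalic lenition)
The regular Mivasar reflex would be 'leseve', but the attested form is 'lehave'. The correspondence is irregular, so they are not cognates (the Mivasar form has a different source).

no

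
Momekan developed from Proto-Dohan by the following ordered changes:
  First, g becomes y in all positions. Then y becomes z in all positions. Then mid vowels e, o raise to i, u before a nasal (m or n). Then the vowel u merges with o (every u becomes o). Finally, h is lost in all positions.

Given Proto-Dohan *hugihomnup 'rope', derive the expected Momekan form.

Momekan: start from *hugihomnup.
  rule 1 (unconditioned shift): hugihomnup → huyihomnup
  rule 2 (unconditioned shift): huyihomnup → huzihomnup
  rule 3 (pre-nasal raising): huzihomnup → huzihumnup
  rule 4 (vowel merger): huzihumnup → hozihomnop
  rule 5 (h-loss): hozihomnop → oziomnop
  ⇒ Momekan oziomnop

oziomnop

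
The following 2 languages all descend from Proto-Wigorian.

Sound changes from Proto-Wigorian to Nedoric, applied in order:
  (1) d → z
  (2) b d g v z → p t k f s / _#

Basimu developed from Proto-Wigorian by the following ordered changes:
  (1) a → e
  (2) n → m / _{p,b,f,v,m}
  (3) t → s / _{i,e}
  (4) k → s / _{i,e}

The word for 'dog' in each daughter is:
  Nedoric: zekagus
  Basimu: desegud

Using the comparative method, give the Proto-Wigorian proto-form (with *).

*dekagud

Position 7: Nedoric has s, Basimu has d. Basimu preserves d here (none of its changes turn any other segment into d), so the proto-segment is *d.
Position 4: Nedoric has a, Basimu has e. Nedoric preserves a here (none of its changes turn any other segment into a), so the proto-segment is *a.
Position 3: Nedoric has k, Basimu has s. Taking the neighbouring segments as reconstructed: Nedoric k can only go back to *k; Basimu s could go back to *t or *k or *s — the one source consistent with every daughter is *k.
Continuing position by position gives *dekagud; check it forward:
Nedoric: *dekagud
  dekagud → zekaguz   [unconditioned shift]
  zekaguz → zekagus   [final devoicing]
  giving Nedoric zekagus.
Basimu: start from *dekagud.
  rule 1 (vowel merger): dekagud → dekegud
  rule 2: no change — dekegud
  rule 3: no change — dekegud
  rule 4 (palatalisation): dekegud → desegud
  ⇒ Basimu desegud
No other proto-form is consistent with every reflex, so the reconstruction is *dekagud.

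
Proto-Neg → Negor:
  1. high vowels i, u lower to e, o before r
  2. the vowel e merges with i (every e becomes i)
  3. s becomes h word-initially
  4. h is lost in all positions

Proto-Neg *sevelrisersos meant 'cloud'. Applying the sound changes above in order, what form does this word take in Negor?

ivilrisirsos

Negor: start from *sevelrisersos.
  rule 1: no change — sevelrisersos
  rule 2 (vowel merger): sevelrisersos → sivilrisirsos
  rule 3 (debuccalisation): sivilrisirsos → hivilrisirsos
  rule 4 (h-loss): hivilrisirsos → ivilrisirsos
  ⇒ Negor ivilrisirsos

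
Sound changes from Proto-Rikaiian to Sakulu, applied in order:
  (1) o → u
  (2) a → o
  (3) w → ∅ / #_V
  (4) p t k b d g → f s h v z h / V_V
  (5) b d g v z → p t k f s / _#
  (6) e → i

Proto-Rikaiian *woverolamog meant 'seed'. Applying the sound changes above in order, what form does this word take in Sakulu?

Sakulu: *woverolamog > wuverulamug > wuverulomug > uverulomug > uverulomuk > uvirulomuk  (by vowel merger, vowel merger, glide loss, final devoicing, vowel merger)

uvirulomuk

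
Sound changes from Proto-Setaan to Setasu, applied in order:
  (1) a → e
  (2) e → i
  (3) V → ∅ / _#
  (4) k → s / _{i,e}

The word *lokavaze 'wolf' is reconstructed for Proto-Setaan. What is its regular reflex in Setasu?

losiviz

Setasu: *lokavaze > lokeveze > lokivizi > lokiviz > losiviz  (by vowel merger, vowel merger, apocope, palatalisation)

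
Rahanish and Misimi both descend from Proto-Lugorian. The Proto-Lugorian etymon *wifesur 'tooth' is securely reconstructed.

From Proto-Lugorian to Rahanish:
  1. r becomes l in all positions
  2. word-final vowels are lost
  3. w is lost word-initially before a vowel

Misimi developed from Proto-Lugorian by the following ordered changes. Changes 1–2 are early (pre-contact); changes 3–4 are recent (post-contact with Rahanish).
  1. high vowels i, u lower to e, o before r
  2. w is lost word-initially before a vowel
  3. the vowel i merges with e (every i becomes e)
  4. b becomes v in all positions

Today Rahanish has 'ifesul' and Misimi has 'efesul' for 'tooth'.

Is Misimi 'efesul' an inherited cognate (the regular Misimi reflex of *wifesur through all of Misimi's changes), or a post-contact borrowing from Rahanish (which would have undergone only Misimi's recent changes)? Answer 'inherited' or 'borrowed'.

borrowed

If inherited, *wifesur would pass through all of Misimi's changes:
Misimi: *wifesur
  wifesur → wifesor   [pre-rhotic lowering]
  wifesor → ifesor   [glide loss]
  ifesor → efesor   [vowel merger]
  efesor (rule 4 does not apply)
  giving Misimi efesor.
If borrowed from Rahanish 'ifesul' after the early changes, it would undergo only the recent ones:
  rule 3 (vowel merger): ifesul → efesul
  rule 4 (unconditioned shift): no change (efesul)
  ⇒ as a loan: efesul
Misimi 'efesul' matches the loan outcome 'efesul', not the inherited 'efesor' — it skipped the early Misimi changes, so it was borrowed from Rahanish.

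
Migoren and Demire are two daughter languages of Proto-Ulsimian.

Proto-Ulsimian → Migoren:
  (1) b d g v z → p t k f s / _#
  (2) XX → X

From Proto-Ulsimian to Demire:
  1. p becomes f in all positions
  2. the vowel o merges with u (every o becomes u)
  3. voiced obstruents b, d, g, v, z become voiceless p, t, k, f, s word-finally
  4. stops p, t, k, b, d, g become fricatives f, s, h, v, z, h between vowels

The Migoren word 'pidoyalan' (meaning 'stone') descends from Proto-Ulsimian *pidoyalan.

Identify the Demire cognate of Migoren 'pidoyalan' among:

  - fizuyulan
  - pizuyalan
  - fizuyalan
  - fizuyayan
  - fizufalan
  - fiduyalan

fizuyalan

Demire: *pidoyalan > fidoyalan > fiduyalan > fizuyalan  (by unconditioned shift, vowel merger, intervocalic lenition)
The other candidates each miss or misapply at least one Demire change.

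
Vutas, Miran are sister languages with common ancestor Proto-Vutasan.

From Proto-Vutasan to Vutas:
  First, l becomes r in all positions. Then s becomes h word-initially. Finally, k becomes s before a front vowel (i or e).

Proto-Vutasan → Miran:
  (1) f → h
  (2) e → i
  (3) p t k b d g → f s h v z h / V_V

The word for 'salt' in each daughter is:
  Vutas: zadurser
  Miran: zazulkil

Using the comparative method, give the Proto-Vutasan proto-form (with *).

*zadulkel

Position 8: Vutas has r, Miran has l. Miran preserves l here (none of its changes turn any other segment into l), so the proto-segment is *l.
Position 6: Vutas has s, Miran has k. Miran preserves k here (none of its changes turn any other segment into k), so the proto-segment is *k.
Verify the candidate proto-form against each daughter:
Vutas: *zadulkel
  zadulkel → zadurker   [unconditioned shift]
  zadurker (rule 2 does not apply)
  zadurker → zadurser   [palatalisation]
  giving Vutas zadurser.
Miran: *zadulkel
  zadulkel (rule 1 does not apply)
  zadulkel → zadulkil   [vowel merger]
  zadulkil → zazulkil   [intervocalic lenition]
  giving Miran zazulkil.
*zadulkel is the unique common source.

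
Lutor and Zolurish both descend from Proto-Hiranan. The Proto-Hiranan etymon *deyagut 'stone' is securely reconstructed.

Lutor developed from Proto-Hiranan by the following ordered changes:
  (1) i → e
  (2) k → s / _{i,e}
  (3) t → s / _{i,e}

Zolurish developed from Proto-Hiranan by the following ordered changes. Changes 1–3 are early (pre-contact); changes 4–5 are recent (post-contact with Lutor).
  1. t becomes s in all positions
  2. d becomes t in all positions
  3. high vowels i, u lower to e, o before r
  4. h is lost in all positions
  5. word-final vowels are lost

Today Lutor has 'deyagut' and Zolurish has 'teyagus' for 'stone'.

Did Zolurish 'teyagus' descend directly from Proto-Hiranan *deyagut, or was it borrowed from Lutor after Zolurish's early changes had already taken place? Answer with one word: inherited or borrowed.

If inherited, *deyagut would pass through all of Zolurish's changes:
Zolurish: *deyagut > deyagus > teyagus  (by unconditioned shift, unconditioned shift)
If borrowed from Lutor 'deyagut' after the early changes, it would undergo only the recent ones:
  rule 4 (h-loss): no change (deyagut)
  rule 5 (apocope): no change (deyagut)
  ⇒ as a loan: deyagut
Zolurish 'teyagus' matches the inherited outcome exactly, so it is an inherited cognate, not a loan.

inherited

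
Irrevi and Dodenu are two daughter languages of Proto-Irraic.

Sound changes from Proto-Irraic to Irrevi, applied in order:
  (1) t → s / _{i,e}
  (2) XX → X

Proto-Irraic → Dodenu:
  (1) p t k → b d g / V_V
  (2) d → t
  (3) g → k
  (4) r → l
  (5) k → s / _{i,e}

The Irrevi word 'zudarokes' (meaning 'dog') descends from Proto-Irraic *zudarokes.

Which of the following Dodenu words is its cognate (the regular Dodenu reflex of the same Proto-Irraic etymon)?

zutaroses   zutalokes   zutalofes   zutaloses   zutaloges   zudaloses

Dodenu: start from *zudarokes.
  rule 1 (intervocalic voicing): zudarokes → zudaroges
  rule 2 (unconditioned shift): zudaroges → zutaroges
  rule 3 (unconditioned shift): zutaroges → zutarokes
  rule 4 (unconditioned shift): zutarokes → zutalokes
  rule 5 (palatalisation): zutalokes → zutaloses
  ⇒ Dodenu zutaloses
Among the options, 'zutaloses' alone shows every Dodenu change applied in order.

zutaloses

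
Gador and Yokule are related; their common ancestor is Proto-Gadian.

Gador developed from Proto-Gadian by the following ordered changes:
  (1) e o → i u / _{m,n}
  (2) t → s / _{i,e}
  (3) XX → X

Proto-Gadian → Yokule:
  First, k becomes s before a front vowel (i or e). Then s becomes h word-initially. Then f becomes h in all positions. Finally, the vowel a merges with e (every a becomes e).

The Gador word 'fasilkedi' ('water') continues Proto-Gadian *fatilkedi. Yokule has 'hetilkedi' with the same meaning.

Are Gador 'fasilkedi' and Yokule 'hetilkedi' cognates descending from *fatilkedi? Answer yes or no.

Derive the expected Yokule reflex of *fatilkedi:
Yokule: *fatilkedi
  fatilkedi → fatilsedi   [palatalisation]
  fatilsedi (rule 2 does not apply)
  fatilsedi → hatilsedi   [unconditioned shift]
  hatilsedi → hetilsedi   [vowel merger]
  giving Yokule hetilsedi.
The regular Yokule reflex would be 'hetilsedi', but the attested form is 'hetilkedi'. The correspondence is irregular, so they are not cognates (the Yokule form has a different source).

no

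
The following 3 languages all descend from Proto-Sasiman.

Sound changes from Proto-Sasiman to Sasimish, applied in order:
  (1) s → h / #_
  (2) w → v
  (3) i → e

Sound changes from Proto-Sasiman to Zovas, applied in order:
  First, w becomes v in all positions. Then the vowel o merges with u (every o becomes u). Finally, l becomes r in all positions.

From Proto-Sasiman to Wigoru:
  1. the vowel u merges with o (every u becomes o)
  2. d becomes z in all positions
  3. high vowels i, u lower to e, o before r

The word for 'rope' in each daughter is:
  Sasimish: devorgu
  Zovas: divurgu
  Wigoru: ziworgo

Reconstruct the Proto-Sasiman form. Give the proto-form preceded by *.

Position 2: Sasimish has e, Zovas has i, Wigoru has i. Zovas preserves i here (none of its changes turn any other segment into i), so the proto-segment is *i.
Position 3: Sasimish has v, Zovas has v, Wigoru has w. Wigoru preserves w here (none of its changes turn any other segment into w), so the proto-segment is *w.
Position 1: Sasimish has d, Zovas has d, Wigoru has z. Sasimish preserves d here (none of its changes turn any other segment into d), so the proto-segment is *d.
This points to *diworgu. Verify forward in each daughter:
Sasimish: *diworgu > divorgu > devorgu  (by unconditioned shift, vowel merger)
Zovas: *diworgu > divorgu > divurgu  (by unconditioned shift, vowel merger)
Wigoru: start from *diworgu.
  rule 1 (vowel merger): diworgu → diworgo
  rule 2 (unconditioned shift): diworgo → ziworgo
  rule 3: no change — ziworgo
  ⇒ Wigoru ziworgo
No other proto-form is consistent with every reflex, so the reconstruction is *diworgu.

*diworgu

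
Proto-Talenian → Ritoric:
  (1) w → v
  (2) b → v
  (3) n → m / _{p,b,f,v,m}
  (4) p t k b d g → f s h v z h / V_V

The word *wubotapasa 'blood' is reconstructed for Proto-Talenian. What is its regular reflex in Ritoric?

vuvosafasa

Ritoric: start from *wubotapasa.
  rule 1 (unconditioned shift): wubotapasa → vubotapasa
  rule 2 (unconditioned shift): vubotapasa → vuvotapasa
  rule 3: no change — vuvotapasa
  rule 4 (intervocalic lenition): vuvotapasa → vuvosafasa
  ⇒ Ritoric vuvosafasa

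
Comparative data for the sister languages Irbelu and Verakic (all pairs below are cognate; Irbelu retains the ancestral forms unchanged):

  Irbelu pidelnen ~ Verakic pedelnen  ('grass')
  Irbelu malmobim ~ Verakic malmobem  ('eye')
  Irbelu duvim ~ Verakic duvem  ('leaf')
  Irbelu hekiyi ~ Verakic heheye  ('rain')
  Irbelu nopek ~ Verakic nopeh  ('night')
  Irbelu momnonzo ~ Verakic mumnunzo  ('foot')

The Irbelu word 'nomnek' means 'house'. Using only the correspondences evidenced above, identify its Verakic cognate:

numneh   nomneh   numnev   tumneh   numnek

momnonzo ~ mumnunzo — Irbelu o corresponds to Verakic u after a consonant, before a nasal.
nopek ~ nopeh — Irbelu k corresponds to Verakic h word-finally.
Applying these to Irbelu 'nomnek':
  nomnek → numnek   (o→u after a consonant, before a nasal)
  numnek → numneh   (k→h word-finally)
So the Verakic cognate is 'numneh'.

numneh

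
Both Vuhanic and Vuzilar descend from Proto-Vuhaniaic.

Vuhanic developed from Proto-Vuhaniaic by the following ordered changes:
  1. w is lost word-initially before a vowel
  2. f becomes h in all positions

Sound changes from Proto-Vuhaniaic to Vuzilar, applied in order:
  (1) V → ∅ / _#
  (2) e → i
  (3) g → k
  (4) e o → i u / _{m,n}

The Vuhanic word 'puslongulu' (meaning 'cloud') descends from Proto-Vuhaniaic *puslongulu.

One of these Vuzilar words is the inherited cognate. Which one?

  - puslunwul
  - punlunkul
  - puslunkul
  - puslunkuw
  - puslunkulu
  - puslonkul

puslunkul

Vuzilar: *puslongulu > puslongul > puslonkul > puslunkul  (by apocope, unconditioned shift, pre-nasal raising)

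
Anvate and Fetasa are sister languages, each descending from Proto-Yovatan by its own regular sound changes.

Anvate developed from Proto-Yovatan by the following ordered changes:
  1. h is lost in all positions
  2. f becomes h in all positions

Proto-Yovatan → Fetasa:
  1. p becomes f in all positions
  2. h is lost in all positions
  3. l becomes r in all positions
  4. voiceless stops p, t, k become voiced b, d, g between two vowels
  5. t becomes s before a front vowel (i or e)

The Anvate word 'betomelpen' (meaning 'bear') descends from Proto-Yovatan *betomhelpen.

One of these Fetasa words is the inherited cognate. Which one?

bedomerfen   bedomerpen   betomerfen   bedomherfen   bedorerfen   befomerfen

bedomerfen

Fetasa: *betomhelpen > betomhelfen > betomelfen > betomerfen > bedomerfen  (by unconditioned shift, h-loss, unconditioned shift, intervocalic voicing)
Only 'bedomerfen' matches the regular Fetasa development of *betomhelpen.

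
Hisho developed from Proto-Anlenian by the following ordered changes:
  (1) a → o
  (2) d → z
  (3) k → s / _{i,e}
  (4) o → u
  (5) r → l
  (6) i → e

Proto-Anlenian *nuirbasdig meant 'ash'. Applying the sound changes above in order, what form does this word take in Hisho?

nuelbuszeg

Hisho: start from *nuirbasdig.
  rule 1 (vowel merger): nuirbasdig → nuirbosdig
  rule 2 (unconditioned shift): nuirbosdig → nuirboszig
  rule 3: no change — nuirboszig
  rule 4 (vowel merger): nuirboszig → nuirbuszig
  rule 5 (unconditioned shift): nuirbuszig → nuilbuszig
  rule 6 (vowel merger): nuilbuszig → nuelbuszeg
  ⇒ Hisho nuelbuszeg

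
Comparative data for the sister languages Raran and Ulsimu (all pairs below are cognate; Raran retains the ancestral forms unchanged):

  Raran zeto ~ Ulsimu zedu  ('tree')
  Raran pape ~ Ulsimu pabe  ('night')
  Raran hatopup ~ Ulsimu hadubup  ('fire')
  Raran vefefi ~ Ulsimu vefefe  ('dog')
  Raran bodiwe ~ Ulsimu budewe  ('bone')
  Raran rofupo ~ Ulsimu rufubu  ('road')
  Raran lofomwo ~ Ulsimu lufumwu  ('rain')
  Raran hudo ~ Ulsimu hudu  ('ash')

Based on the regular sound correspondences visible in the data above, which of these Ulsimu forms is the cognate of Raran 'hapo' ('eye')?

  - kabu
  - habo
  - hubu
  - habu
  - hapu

rofupo ~ rufubu — Raran p corresponds to Ulsimu b between vowels (before a back vowel).
zeto ~ zedu, rofupo ~ rufubu — Raran o corresponds to Ulsimu u word-finally.
Applying these to Raran 'hapo':
  hapo → habo   (p→b between vowels (before a back vowel))
  habo → habu   (o→u word-finally)
So the Ulsimu cognate is 'habu'.

habu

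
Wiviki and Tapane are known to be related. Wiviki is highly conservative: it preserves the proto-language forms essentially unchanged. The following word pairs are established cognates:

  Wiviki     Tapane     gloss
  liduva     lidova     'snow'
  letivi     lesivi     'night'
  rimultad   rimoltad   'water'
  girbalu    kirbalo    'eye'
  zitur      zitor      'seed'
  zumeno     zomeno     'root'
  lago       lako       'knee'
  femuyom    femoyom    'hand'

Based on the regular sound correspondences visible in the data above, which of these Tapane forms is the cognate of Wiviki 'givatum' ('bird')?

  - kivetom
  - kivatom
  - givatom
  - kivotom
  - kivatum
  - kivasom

girbalu ~ kirbalo — Wiviki g corresponds to Tapane k word-initially before a front vowel.
zumeno ~ zomeno — Wiviki u corresponds to Tapane o after a consonant, before a nasal.
Applying these to Wiviki 'givatum':
  givatum → kivatum   (g→k word-initially before a front vowel)
  kivatum → kivatom   (u→o after a consonant, before a nasal)
So the Tapane cognate is 'kivatom'.

kivatom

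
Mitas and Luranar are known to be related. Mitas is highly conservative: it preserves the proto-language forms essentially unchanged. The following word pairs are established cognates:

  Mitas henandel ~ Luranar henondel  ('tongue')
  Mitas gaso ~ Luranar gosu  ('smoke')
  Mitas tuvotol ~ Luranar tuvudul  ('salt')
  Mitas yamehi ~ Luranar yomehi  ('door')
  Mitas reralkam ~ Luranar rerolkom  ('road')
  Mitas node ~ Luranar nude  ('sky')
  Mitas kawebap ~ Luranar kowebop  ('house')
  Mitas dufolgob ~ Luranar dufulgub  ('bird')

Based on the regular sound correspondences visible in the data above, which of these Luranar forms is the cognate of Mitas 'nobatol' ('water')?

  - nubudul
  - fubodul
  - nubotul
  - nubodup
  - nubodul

dufolgob ~ dufulgub — Mitas o corresponds to Luranar u after a consonant, before a labial obstruent.
gaso ~ gosu, reralkam ~ rerolkom — Mitas a corresponds to Luranar o after a consonant, before a consonant other than r, m, n, p, b, f, v.
tuvotol ~ tuvudul — Mitas t corresponds to Luranar d between vowels (before a back vowel).
tuvotol ~ tuvudul, node ~ nude — Mitas o corresponds to Luranar u after a consonant, before a consonant other than r, m, n, p, b, f, v.
Applying these to Mitas 'nobatol':
  nobatol → nubatol   (o→u after a consonant, before a labial obstruent)
  nubatol → nubotol   (a→o after a consonant, before a consonant other than r, m, n, p, b, f, v)
  nubotol → nubodol   (t→d between vowels (before a back vowel))
  nubodol → nubodul   (o→u after a consonant, before a consonant other than r, m, n, p, b, f, v)
So the Luranar cognate is 'nubodul'.

nubodul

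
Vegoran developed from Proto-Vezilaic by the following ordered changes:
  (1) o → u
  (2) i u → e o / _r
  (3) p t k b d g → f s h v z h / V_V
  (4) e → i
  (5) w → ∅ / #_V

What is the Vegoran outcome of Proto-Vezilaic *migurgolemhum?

Vegoran: start from *migurgolemhum.
  rule 1 (vowel merger): migurgolemhum → migurgulemhum
  rule 2 (pre-rhotic lowering): migurgulemhum → migorgulemhum
  rule 3 (intervocalic lenition): migorgulemhum → mihorgulemhum
  rule 4 (vowel merger): mihorgulemhum → mihorgulimhum
  rule 5: no change — mihorgulimhum
  ⇒ Vegoran mihorgulimhum

mihorgulimhum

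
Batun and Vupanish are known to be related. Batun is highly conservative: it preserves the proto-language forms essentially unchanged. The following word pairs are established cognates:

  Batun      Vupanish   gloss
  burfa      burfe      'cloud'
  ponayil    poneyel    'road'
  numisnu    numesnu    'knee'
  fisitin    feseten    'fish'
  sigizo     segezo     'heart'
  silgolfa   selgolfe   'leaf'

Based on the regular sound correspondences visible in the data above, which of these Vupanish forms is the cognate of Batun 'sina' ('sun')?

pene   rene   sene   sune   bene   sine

sene

fisitin ~ feseten — Batun i corresponds to Vupanish e after a consonant, before a nasal.
burfa ~ burfe, silgolfa ~ selgolfe — Batun a corresponds to Vupanish e word-finally.
Applying these to Batun 'sina':
  sina → sena   (i→e after a consonant, before a nasal)
  sena → sene   (a→e word-finally)
So the Vupanish cognate is 'sene'.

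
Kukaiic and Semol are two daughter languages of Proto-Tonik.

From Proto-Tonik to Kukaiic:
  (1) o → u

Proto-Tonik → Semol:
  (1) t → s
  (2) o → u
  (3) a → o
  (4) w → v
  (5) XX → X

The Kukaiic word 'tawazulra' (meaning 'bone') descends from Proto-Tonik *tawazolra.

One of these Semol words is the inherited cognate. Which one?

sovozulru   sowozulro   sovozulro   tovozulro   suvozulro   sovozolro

sovozulro

Semol: *tawazolra
  tawazolra → sawazolra   [unconditioned shift]
  sawazolra → sawazulra   [vowel merger]
  sawazulra → sowozulro   [vowel merger]
  sowozulro → sovozulro   [unconditioned shift]
  sovozulro (rule 5 does not apply)
  giving Semol sovozulro.
Only 'sovozulro' matches the regular Semol development of *tawazolra.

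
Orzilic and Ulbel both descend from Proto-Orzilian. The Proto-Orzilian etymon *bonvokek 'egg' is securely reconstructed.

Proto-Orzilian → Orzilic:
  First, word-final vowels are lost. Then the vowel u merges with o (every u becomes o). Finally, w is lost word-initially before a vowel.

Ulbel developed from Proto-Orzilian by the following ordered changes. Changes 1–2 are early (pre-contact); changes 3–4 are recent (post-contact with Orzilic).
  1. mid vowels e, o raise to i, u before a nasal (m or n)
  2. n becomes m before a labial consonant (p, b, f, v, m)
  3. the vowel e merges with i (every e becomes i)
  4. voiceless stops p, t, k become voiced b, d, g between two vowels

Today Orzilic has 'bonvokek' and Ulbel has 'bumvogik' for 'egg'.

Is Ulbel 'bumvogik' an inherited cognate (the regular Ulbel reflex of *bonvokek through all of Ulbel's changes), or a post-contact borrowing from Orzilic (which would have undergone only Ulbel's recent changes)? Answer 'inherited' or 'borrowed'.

inherited

If inherited, *bonvokek would pass through all of Ulbel's changes:
Ulbel: *bonvokek
  bonvokek → bunvokek   [pre-nasal raising]
  bunvokek → bumvokek   [nasal place assimilation]
  bumvokek → bumvokik   [vowel merger]
  bumvokik → bumvogik   [intervocalic voicing]
  giving Ulbel bumvogik.
If borrowed from Orzilic 'bonvokek' after the early changes, it would undergo only the recent ones:
  rule 3 (vowel merger): bonvokek → bonvokik
  rule 4 (intervocalic voicing): bonvokik → bonvogik
  ⇒ as a loan: bonvogik
Ulbel 'bumvogik' matches the inherited outcome exactly, so it is an inherited cognate, not a loan.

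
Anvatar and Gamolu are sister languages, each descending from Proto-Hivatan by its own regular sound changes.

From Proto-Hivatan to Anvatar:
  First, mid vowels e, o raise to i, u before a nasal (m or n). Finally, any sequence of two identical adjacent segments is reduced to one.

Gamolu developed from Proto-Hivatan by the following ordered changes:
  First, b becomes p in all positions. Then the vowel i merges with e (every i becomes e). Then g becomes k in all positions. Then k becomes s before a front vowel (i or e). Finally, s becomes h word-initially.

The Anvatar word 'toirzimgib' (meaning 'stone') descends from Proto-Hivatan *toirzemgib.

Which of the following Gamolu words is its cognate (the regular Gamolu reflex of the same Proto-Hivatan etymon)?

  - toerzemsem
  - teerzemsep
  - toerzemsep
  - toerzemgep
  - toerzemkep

toerzemsep

Gamolu: *toirzemgib > toirzemgip > toerzemgep > toerzemkep > toerzemsep  (by unconditioned shift, vowel merger, unconditioned shift, palatalisation)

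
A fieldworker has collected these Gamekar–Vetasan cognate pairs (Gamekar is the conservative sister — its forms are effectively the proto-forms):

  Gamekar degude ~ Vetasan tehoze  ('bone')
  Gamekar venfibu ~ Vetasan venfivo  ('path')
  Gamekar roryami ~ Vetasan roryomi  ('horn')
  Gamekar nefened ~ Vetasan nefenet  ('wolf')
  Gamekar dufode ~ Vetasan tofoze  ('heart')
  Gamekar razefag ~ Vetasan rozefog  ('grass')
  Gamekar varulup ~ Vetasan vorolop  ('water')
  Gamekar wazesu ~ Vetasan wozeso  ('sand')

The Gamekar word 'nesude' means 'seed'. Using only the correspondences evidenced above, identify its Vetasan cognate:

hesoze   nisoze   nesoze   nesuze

degude ~ tehoze, varulup ~ vorolop — Gamekar u corresponds to Vetasan o after a consonant, before a consonant other than r, m, n, p, b, f, v.
degude ~ tehoze, dufode ~ tofoze — Gamekar d corresponds to Vetasan z between vowels (before a front vowel).
Applying these to Gamekar 'nesude':
  nesude → nesode   (u→o after a consonant, before a consonant other than r, m, n, p, b, f, v)
  nesode → nesoze   (d→z between vowels (before a front vowel))
So the Vetasan cognate is 'nesoze'.

nesoze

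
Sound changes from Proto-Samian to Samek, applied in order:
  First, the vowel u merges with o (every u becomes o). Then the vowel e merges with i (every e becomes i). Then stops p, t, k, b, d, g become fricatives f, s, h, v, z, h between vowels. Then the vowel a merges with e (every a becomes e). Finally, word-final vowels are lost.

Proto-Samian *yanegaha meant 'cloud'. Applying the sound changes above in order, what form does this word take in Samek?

Samek: start from *yanegaha.
  rule 1: no change — yanegaha
  rule 2 (vowel merger): yanegaha → yanigaha
  rule 3 (intervocalic lenition): yanigaha → yanihaha
  rule 4 (vowel merger): yanihaha → yenihehe
  rule 5 (apocope): yenihehe → yeniheh
  ⇒ Samek yeniheh

yeniheh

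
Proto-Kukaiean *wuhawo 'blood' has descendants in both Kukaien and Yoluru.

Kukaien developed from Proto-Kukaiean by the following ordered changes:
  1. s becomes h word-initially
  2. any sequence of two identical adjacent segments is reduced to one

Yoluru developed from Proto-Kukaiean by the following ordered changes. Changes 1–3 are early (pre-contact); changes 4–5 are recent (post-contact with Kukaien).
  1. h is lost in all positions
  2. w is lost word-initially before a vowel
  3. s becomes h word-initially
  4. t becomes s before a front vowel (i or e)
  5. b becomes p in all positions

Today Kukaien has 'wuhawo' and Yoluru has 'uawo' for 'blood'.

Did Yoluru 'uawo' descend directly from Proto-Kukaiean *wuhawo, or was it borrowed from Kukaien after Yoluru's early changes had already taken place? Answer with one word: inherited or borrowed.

inherited

If inherited, *wuhawo would pass through all of Yoluru's changes:
Yoluru: *wuhawo > wuawo > uawo  (by h-loss, glide loss)
If borrowed from Kukaien 'wuhawo' after the early changes, it would undergo only the recent ones:
  rule 4 (palatalisation): no change (wuhawo)
  rule 5 (unconditioned shift): no change (wuhawo)
  ⇒ as a loan: wuhawo
Yoluru 'uawo' matches the inherited outcome exactly, so it is an inherited cognate, not a loan.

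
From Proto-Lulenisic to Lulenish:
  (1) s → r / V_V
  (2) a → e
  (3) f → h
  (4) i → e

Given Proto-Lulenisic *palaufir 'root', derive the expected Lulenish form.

peleuher

Lulenish: *palaufir
  palaufir (rule 1 does not apply)
  palaufir → peleufir   [vowel merger]
  peleufir → peleuhir   [unconditioned shift]
  peleuhir → peleuher   [vowel merger]
  giving Lulenish peleuher.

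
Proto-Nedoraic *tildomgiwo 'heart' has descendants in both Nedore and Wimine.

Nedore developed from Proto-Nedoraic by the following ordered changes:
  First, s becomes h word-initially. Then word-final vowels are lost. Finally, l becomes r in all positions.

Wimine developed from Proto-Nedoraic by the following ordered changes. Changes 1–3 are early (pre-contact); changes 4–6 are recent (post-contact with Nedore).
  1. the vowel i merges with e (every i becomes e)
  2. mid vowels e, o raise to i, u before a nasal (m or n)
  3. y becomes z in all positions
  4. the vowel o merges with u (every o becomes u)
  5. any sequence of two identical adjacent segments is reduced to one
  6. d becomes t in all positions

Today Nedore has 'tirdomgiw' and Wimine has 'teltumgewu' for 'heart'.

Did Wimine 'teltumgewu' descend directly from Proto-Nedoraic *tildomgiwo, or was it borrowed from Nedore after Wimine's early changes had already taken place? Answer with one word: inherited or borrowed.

inherited

If inherited, *tildomgiwo would pass through all of Wimine's changes:
Wimine: *tildomgiwo
  tildomgiwo → teldomgewo   [vowel merger]
  teldomgewo → teldumgewo   [pre-nasal raising]
  teldumgewo (rule 3 does not apply)
  teldumgewo → teldumgewu   [vowel merger]
  teldumgewu (rule 5 does not apply)
  teldumgewu → teltumgewu   [unconditioned shift]
  giving Wimine teltumgewu.
If borrowed from Nedore 'tirdomgiw' after the early changes, it would undergo only the recent ones:
  rule 4 (vowel merger): tirdomgiw → tirdumgiw
  rule 5 (degemination): no change (tirdumgiw)
  rule 6 (unconditioned shift): tirdumgiw → tirtumgiw
  ⇒ as a loan: tirtumgiw
Wimine 'teltumgewu' matches the inherited outcome exactly, so it is an inherited cognate, not a loan.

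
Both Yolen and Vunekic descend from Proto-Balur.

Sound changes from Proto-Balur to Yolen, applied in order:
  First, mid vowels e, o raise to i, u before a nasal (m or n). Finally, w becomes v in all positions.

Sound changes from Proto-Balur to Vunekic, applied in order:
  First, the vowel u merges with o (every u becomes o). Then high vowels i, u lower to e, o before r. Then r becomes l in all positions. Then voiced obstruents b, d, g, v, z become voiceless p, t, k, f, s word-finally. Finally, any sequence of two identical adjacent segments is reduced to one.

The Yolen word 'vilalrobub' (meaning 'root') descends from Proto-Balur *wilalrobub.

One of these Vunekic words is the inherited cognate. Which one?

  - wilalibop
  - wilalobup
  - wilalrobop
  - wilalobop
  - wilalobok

Vunekic: *wilalrobub > wilalrobob > wilallobob > wilallobop > wilalobop  (by vowel merger, unconditioned shift, final devoicing, degemination)
Only 'wilalobop' matches the regular Vunekic development of *wilalrobub.

wilalobop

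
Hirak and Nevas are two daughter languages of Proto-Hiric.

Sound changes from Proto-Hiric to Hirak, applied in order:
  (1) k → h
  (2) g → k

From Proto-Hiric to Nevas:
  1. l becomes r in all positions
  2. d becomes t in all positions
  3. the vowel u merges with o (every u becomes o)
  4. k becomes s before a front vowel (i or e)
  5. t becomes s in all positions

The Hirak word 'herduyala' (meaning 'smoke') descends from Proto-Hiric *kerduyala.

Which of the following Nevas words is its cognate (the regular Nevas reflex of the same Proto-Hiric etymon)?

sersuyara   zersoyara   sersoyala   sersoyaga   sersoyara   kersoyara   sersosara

Nevas: *kerduyala > kerduyara > kertuyara > kertoyara > sertoyara > sersoyara  (by unconditioned shift, unconditioned shift, vowel merger, palatalisation, unconditioned shift)
Among the options, 'sersoyara' alone shows every Nevas change applied in order.

sersoyara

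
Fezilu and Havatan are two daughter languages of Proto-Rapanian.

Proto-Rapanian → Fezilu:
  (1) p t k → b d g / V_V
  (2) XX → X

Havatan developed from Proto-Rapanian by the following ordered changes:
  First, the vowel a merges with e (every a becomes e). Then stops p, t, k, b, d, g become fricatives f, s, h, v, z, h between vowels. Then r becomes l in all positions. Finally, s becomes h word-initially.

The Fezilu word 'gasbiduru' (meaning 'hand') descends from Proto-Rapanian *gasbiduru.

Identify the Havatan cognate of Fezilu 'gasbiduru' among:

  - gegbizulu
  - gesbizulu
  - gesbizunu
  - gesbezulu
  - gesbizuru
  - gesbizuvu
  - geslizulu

Havatan: start from *gasbiduru.
  rule 1 (vowel merger): gasbiduru → gesbiduru
  rule 2 (intervocalic lenition): gesbiduru → gesbizuru
  rule 3 (unconditioned shift): gesbizuru → gesbizulu
  rule 4: no change — gesbizulu
  ⇒ Havatan gesbizulu
The other candidates each miss or misapply at least one Havatan change.

gesbizulu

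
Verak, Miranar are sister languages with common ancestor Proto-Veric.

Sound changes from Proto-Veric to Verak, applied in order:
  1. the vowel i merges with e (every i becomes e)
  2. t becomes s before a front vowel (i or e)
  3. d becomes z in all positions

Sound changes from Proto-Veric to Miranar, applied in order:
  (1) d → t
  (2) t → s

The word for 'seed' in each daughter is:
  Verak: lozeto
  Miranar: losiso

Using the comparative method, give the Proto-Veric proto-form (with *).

Position 4: Verak has e, Miranar has i. Miranar preserves i here (none of its changes turn any other segment into i), so the proto-segment is *i.
Position 5: Verak has t, Miranar has s. Verak preserves t here (none of its changes turn any other segment into t), so the proto-segment is *t.
Position 3: Verak has z, Miranar has s. Taking the neighbouring segments as reconstructed: Verak z could go back to *d or *z; Miranar s could go back to *t or *d or *s — the one source consistent with every daughter is *d.
The remaining positions agree across the daughters. Check the candidate against every language:
Verak: *lodito
  lodito → lodeto   [vowel merger]
  lodeto (rule 2 does not apply)
  lodeto → lozeto   [unconditioned shift]
  giving Verak lozeto.
Miranar: *lodito > lotito > losiso  (by unconditioned shift, unconditioned shift)
Only *lodito yields all of Verak lozeto, Miranar losiso.

*lodito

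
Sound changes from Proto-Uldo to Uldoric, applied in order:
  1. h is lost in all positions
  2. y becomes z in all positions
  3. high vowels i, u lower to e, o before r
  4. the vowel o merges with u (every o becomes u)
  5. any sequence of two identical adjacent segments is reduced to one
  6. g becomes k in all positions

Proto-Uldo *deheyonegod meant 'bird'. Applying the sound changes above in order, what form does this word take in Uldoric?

Uldoric: *deheyonegod
  deheyonegod → deeyonegod   [h-loss]
  deeyonegod → deezonegod   [unconditioned shift]
  deezonegod (rule 3 does not apply)
  deezonegod → deezunegud   [vowel merger]
  deezunegud → dezunegud   [degemination]
  dezunegud → dezunekud   [unconditioned shift]
  giving Uldoric dezunekud.

dezunekud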